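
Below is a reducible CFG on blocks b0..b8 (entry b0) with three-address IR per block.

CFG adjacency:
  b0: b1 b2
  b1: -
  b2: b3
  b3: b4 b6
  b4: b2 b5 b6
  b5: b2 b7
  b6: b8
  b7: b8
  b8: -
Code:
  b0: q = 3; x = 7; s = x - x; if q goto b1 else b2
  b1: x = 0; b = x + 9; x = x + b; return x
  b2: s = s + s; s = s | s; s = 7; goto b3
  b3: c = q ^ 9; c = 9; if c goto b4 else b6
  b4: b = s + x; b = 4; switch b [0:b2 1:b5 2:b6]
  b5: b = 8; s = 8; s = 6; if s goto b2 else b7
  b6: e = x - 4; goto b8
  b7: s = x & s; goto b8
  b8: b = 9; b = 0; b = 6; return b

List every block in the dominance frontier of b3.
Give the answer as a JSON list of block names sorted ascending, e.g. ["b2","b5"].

Answer: ["b2"]

Derivation:
idom tree: b1←b0 b2←b0 b3←b2 b4←b3 b5←b4 b6←b3 b7←b5 b8←b3
Dom at joins:
  b2: preds {b0,b4,b5}: {b0} ∩ {b0,b2,b3,b4} ∩ {b0,b2,b3,b4,b5} = {b0}; idom=b0
  b6: preds {b3,b4}: {b0,b2,b3} ∩ {b0,b2,b3,b4} = {b0,b2,b3}; idom=b3
  b8: preds {b6,b7}: {b0,b2,b3,b6} ∩ {b0,b2,b3,b4,b5,b7} = {b0,b2,b3}; idom=b3

DF walk-up:
  join b2 pred b0: · stop@b0
  join b2 pred b4: b4→b3→b2 stop@b0
  join b2 pred b5: b5→b4→b3→b2 stop@b0
  join b6 pred b3: · stop@b3
  join b6 pred b4: b4 stop@b3
  join b8 pred b6: b6 stop@b3
  join b8 pred b7: b7→b5→b4 stop@b3
  b0 → ∅
  b1 → ∅
  b2 → {b2}
  b3 → {b2}
  b4 → {b2,b6,b8}
  b5 → {b2,b8}
  b6 → {b8}
  b7 → {b8}
  b8 → ∅

DF(b3) = ["b2"]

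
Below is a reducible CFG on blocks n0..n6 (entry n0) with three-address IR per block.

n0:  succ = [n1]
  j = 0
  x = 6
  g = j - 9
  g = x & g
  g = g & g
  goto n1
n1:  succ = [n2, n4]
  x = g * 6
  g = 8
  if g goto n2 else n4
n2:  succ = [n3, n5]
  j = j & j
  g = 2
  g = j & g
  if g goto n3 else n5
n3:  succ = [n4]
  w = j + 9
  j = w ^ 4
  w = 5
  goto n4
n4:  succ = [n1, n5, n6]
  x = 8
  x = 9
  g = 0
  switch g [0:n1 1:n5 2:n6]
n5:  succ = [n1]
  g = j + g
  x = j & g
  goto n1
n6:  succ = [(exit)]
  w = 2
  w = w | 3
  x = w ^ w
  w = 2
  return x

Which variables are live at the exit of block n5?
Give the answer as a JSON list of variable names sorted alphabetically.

def/use:
  n0: {g,j,x} / ∅
  n1: {g,x} / {g}
  n2: {g,j} / {j}
  n3: {j,w} / {j}
  n4: {g,x} / ∅
  n5: {g,x} / {g,j}
  n6: {w,x} / ∅

Liveness:
  n0 li=∅ lo={g,j}
  n1 li={g,j} lo={j}
  n2 li={j} lo={g,j}
  n3 li={j} lo={j}
  n4 li={j} lo={g,j}
  n5 li={g,j} lo={g,j}
  n6 li=∅ lo=∅

live-out(n5) = ["g", "j"]

Answer: ["g", "j"]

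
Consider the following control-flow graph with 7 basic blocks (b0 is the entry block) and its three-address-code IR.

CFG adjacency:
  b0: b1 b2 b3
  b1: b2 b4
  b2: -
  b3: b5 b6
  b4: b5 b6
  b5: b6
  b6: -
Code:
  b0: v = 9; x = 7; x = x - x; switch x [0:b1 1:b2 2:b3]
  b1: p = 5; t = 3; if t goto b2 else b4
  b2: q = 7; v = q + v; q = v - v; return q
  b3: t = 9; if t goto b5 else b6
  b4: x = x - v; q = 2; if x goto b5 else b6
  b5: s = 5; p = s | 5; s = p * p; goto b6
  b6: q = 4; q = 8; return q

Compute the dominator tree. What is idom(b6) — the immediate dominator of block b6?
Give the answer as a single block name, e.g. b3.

idom tree: b1←b0 b2←b0 b3←b0 b4←b1 b5←b0 b6←b0
Join-block Dom:
  b2: preds {b0,b1}: {b0} ∩ {b0,b1} = {b0}; idom=b0
  b5: preds {b3,b4}: {b0,b3} ∩ {b0,b1,b4} = {b0}; idom=b0
  b6: preds {b3,b4,b5}: {b0,b3} ∩ {b0,b1,b4} ∩ {b0,b5} = {b0}; idom=b0

idom(b6) = b0

Answer: b0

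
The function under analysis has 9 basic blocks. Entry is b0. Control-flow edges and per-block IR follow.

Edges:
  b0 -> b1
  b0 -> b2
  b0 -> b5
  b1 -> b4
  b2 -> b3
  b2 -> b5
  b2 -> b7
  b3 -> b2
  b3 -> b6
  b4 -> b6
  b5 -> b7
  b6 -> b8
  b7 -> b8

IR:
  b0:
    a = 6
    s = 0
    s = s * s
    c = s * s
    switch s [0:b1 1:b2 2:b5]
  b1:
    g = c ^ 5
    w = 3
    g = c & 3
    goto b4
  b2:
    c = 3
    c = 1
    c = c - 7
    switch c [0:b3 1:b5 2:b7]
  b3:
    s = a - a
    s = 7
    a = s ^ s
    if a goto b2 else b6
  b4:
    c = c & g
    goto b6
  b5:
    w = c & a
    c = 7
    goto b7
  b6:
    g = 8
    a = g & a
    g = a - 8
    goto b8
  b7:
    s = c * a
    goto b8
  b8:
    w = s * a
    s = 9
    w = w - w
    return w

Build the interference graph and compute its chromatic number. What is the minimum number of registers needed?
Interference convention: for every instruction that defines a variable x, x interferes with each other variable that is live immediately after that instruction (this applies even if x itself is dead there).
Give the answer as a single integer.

Answer: 4

Analysis:
Block summaries:
  b0 def {a,c,s} use ∅
  b1 def {g,w} use {c}
  b2 def {c} use ∅
  b3 def {a,s} use {a}
  b4 def {c} use {c,g}
  b5 def {c,w} use {a,c}
  b6 def {a,g} use {a}
  b7 def {s} use {a,c}
  b8 def {s,w} use {a,s}

Liveness:
  live b0: ∅→{a,c,s}
  live b1: {a,c,s}→{a,c,g,s}
  live b2: {a}→{a,c}
  live b3: {a}→{a,s}
  live b4: {a,c,g,s}→{a,s}
  live b5: {a,c}→{a,c}
  live b6: {a,s}→{a,s}
  live b7: {a,c}→{a,s}
  live b8: {a,s}→∅

Conflict graph:
  a — {c,g,s,w}
  c — {a,g,s,w}
  g — {a,c,s}
  s — {a,c,g,w}
  w — {a,c,s}

Colouring:
  lower bound: {a,c,g,s} mutually conflict ⇒ χ ≥ 4
  assign a→r0 c→r1 g→r3 s→r2 w→r3 — no edge inside a register ⇒ χ ≤ 4
  χ = 4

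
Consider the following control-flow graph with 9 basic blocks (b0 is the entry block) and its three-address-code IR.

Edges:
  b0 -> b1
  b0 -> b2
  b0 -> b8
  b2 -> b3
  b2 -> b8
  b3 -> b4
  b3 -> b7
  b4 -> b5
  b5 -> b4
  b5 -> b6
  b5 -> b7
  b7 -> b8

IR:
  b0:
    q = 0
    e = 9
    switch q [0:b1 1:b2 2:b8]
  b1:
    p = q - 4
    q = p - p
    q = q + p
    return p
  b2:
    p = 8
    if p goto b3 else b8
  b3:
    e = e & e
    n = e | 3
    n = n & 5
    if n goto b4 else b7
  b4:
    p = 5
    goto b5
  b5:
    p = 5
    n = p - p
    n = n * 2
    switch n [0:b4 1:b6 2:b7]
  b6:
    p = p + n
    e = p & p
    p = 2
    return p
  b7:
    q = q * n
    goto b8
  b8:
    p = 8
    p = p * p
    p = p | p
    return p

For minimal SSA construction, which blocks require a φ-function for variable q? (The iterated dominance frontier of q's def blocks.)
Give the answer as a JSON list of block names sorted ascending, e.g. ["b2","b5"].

idom tree: b1←b0 b2←b0 b3←b2 b4←b3 b5←b4 b6←b5 b7←b3 b8←b0
Dom at joins:
  b4: preds {b3,b5}: {b0,b2,b3} ∩ {b0,b2,b3,b4,b5} = {b0,b2,b3}; idom=b3
  b7: preds {b3,b5}: {b0,b2,b3} ∩ {b0,b2,b3,b4,b5} = {b0,b2,b3}; idom=b3
  b8: preds {b0,b2,b7}: {b0} ∩ {b0,b2} ∩ {b0,b2,b3,b7} = {b0}; idom=b0

DF derivation:
  b4←b3: walk · to b3
  b4←b5: walk b5→b4 to b3
  b7←b3: walk · to b3
  b7←b5: walk b5→b4 to b3
  b8←b0: walk · to b0
  b8←b2: walk b2 to b0
  b8←b7: walk b7→b3→b2 to b0
  b0: DF=∅
  b1: DF=∅
  b2: DF={b8}
  b3: DF={b8}
  b4: DF={b4,b7}
  b5: DF={b4,b7}
  b6: DF=∅
  b7: DF={b8}
  b8: DF=∅

φ for q: defs {b0,b1,b7}
  DF⁺ = {b8}

Answer: ["b8"]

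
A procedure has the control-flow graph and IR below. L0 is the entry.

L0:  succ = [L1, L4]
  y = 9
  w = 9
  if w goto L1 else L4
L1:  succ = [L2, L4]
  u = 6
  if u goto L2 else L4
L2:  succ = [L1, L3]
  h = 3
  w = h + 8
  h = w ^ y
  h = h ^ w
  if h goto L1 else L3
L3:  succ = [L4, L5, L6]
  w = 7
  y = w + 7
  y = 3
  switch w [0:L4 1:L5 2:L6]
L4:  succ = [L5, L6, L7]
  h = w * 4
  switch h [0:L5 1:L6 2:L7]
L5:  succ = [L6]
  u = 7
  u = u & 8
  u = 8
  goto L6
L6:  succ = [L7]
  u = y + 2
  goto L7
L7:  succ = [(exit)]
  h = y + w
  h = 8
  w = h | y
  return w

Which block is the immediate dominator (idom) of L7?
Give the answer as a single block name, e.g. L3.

Answer: L0

Working:
idom tree: L1←L0 L2←L1 L3←L2 L4←L0 L5←L0 L6←L0 L7←L0
Dom∩ at merges:
  L1: preds {L0,L2}: {L0} ∩ {L0,L1,L2} = {L0}; idom=L0
  L4: preds {L0,L1,L3}: {L0} ∩ {L0,L1} ∩ {L0,L1,L2,L3} = {L0}; idom=L0
  L5: preds {L3,L4}: {L0,L1,L2,L3} ∩ {L0,L4} = {L0}; idom=L0
  L6: preds {L3,L4,L5}: {L0,L1,L2,L3} ∩ {L0,L4} ∩ {L0,L5} = {L0}; idom=L0
  L7: preds {L4,L6}: {L0,L4} ∩ {L0,L6} = {L0}; idom=L0

idom(L7) = L0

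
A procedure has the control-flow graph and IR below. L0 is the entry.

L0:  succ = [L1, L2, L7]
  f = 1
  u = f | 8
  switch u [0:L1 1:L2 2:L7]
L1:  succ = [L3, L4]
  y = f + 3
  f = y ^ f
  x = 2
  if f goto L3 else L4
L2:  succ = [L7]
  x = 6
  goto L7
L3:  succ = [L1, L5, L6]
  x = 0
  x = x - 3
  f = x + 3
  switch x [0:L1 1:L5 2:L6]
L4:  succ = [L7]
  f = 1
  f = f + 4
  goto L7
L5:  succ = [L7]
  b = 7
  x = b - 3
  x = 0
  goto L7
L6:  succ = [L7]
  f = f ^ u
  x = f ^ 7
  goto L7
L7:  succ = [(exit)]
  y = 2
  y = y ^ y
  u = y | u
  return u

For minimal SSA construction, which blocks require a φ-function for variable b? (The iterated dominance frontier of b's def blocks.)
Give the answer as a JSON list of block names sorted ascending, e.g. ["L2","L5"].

Answer: ["L7"]

Analysis:
idom tree: L1←L0 L2←L0 L3←L1 L4←L1 L5←L3 L6←L3 L7←L0
Dom∩ at merges:
  L1: preds {L0,L3}: {L0} ∩ {L0,L1,L3} = {L0}; idom=L0
  L7: preds {L0,L2,L4,L5,L6}: {L0} ∩ {L0,L2} ∩ {L0,L1,L4} ∩ {L0,L1,L3,L5} ∩ {L0,L1,L3,L6} = {L0}; idom=L0

DF walk-up:
  L1←L0: walk · to L0
  L1←L3: walk L3→L1 to L0
  L7←L0: walk · to L0
  L7←L2: walk L2 to L0
  L7←L4: walk L4→L1 to L0
  L7←L5: walk L5→L3→L1 to L0
  L7←L6: walk L6→L3→L1 to L0
  DF(L0)=∅
  DF(L1)={L1,L7}
  DF(L2)={L7}
  DF(L3)={L1,L7}
  DF(L4)={L7}
  DF(L5)={L7}
  DF(L6)={L7}
  DF(L7)=∅

φ for b: defs {L5}
  DF⁺ = {L7}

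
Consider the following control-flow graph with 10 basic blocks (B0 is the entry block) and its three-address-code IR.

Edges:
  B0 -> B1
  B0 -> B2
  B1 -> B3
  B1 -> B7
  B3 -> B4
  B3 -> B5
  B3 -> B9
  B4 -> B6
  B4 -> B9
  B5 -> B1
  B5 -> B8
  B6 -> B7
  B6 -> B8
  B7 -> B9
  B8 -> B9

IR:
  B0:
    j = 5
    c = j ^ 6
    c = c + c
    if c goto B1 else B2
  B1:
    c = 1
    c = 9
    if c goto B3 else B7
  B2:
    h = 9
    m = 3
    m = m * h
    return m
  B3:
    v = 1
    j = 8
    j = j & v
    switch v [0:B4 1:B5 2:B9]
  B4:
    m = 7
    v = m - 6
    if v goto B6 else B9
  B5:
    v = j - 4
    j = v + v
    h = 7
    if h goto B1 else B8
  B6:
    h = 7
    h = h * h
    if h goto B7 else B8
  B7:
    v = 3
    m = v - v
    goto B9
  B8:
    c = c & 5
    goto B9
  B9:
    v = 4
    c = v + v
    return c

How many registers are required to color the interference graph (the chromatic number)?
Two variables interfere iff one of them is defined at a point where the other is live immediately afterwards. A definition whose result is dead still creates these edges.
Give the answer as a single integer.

def/use:
  B0: def={c,j} ue=∅
  B1: def={c} ue=∅
  B2: def={h,m} ue=∅
  B3: def={j,v} ue=∅
  B4: def={m,v} ue=∅
  B5: def={h,j,v} ue={j}
  B6: def={h} ue=∅
  B7: def={m,v} ue=∅
  B8: def={c} ue={c}
  B9: def={c,v} ue=∅

Backward fixpoint:
  B0 li=∅ lo=∅
  B1 li=∅ lo={c}
  B2 li=∅ lo=∅
  B3 li={c} lo={c,j}
  B4 li={c} lo={c}
  B5 li={c,j} lo={c}
  B6 li={c} lo={c}
  B7 li=∅ lo=∅
  B8 li={c} lo=∅
  B9 li=∅ lo=∅

Interference:
  c — {h,j,m,v}
  h — {c,m}
  j — {c,v}
  m — {c,h}
  v — {c,j}

Chromatic number:
  clique {c,h,m} ⇒ need ≥ 3
  3-colouring: c0={c}  c1={h,j}  c2={m,v}
  χ = 3

Answer: 3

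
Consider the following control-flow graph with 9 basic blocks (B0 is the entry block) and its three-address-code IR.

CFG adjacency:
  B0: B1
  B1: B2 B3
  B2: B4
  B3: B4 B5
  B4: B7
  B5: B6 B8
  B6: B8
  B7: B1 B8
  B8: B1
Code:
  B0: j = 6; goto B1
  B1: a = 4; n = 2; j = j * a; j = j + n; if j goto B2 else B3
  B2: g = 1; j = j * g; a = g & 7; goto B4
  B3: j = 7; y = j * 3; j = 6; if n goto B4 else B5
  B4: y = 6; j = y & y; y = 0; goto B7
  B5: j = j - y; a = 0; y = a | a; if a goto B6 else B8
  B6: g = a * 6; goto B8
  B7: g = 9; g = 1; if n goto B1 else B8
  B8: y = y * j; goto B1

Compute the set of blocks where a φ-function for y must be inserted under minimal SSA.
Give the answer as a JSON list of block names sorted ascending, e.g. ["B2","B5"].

Answer: ["B1", "B4", "B8"]

Working:
idom tree: B1←B0 B2←B1 B3←B1 B4←B1 B5←B3 B6←B5 B7←B4 B8←B1
Dom∩ at merges:
  B1: preds {B0,B7,B8}: {B0} ∩ {B0,B1,B4,B7} ∩ {B0,B1,B8} = {B0}; idom=B0
  B4: preds {B2,B3}: {B0,B1,B2} ∩ {B0,B1,B3} = {B0,B1}; idom=B1
  B8: preds {B5,B6,B7}: {B0,B1,B3,B5} ∩ {B0,B1,B3,B5,B6} ∩ {B0,B1,B4,B7} = {B0,B1}; idom=B1

Frontier:
  B1←B0: walk · to B0
  B1←B7: walk B7→B4→B1 to B0
  B1←B8: walk B8→B1 to B0
  B4←B2: walk B2 to B1
  B4←B3: walk B3 to B1
  B8←B5: walk B5→B3 to B1
  B8←B6: walk B6→B5→B3 to B1
  B8←B7: walk B7→B4 to B1
  B0: DF=∅
  B1: DF={B1}
  B2: DF={B4}
  B3: DF={B4,B8}
  B4: DF={B1,B8}
  B5: DF={B8}
  B6: DF={B8}
  B7: DF={B1,B8}
  B8: DF={B1}

φ for y: defs {B3,B4,B5,B8}
  DF⁺ = {B1,B4,B8}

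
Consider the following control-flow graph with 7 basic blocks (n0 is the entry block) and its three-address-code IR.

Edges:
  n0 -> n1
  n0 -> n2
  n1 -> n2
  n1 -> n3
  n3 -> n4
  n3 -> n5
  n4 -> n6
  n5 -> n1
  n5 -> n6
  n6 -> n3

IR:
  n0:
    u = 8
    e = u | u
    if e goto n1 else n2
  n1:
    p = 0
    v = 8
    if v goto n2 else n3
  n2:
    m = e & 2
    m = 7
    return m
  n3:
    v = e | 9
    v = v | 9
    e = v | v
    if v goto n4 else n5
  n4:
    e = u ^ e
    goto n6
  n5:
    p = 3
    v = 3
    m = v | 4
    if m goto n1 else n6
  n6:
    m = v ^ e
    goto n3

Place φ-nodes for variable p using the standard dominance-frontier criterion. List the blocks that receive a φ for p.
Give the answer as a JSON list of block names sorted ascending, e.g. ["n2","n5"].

Answer: ["n1", "n2", "n3", "n6"]

Analysis:
idom tree: n1←n0 n2←n0 n3←n1 n4←n3 n5←n3 n6←n3
Dom∩ at merges:
  n1: preds {n0,n5}: {n0} ∩ {n0,n1,n3,n5} = {n0}; idom=n0
  n2: preds {n0,n1}: {n0} ∩ {n0,n1} = {n0}; idom=n0
  n3: preds {n1,n6}: {n0,n1} ∩ {n0,n1,n3,n6} = {n0,n1}; idom=n1
  n6: preds {n4,n5}: {n0,n1,n3,n4} ∩ {n0,n1,n3,n5} = {n0,n1,n3}; idom=n3

Frontier:
  join n1 pred n0: · stop@n0
  join n1 pred n5: n5→n3→n1 stop@n0
  join n2 pred n0: · stop@n0
  join n2 pred n1: n1 stop@n0
  join n3 pred n1: · stop@n1
  join n3 pred n6: n6→n3 stop@n1
  join n6 pred n4: n4 stop@n3
  join n6 pred n5: n5 stop@n3
  DF(n0)=∅
  DF(n1)={n1,n2}
  DF(n2)=∅
  DF(n3)={n1,n3}
  DF(n4)={n6}
  DF(n5)={n1,n6}
  DF(n6)={n3}

φ for p: defs {n1,n5}
  DF⁺ = {n1,n2,n3,n6}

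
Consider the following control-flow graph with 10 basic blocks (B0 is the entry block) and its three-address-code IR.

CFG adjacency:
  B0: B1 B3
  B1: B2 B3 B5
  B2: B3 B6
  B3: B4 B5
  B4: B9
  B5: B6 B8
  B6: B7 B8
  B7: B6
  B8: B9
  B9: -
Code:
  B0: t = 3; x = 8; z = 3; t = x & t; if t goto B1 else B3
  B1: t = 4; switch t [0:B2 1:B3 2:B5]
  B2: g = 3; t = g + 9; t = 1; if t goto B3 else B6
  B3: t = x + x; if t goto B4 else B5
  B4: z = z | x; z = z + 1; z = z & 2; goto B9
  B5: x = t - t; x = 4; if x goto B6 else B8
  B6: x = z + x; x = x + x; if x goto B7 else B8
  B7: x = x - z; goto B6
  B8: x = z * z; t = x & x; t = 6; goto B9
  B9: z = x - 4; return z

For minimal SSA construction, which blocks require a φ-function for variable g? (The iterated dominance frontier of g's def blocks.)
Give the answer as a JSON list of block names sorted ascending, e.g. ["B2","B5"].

Answer: ["B3", "B5", "B6", "B8", "B9"]

Derivation:
idom tree: B1←B0 B2←B1 B3←B0 B4←B3 B5←B0 B6←B0 B7←B6 B8←B0 B9←B0
Join-block Dom:
  B3: preds {B0,B1,B2}: {B0} ∩ {B0,B1} ∩ {B0,B1,B2} = {B0}; idom=B0
  B5: preds {B1,B3}: {B0,B1} ∩ {B0,B3} = {B0}; idom=B0
  B6: preds {B2,B5,B7}: {B0,B1,B2} ∩ {B0,B5} ∩ {B0,B6,B7} = {B0}; idom=B0
  B8: preds {B5,B6}: {B0,B5} ∩ {B0,B6} = {B0}; idom=B0
  B9: preds {B4,B8}: {B0,B3,B4} ∩ {B0,B8} = {B0}; idom=B0

DF derivation:
  join B3 pred B0: · stop@B0
  join B3 pred B1: B1 stop@B0
  join B3 pred B2: B2→B1 stop@B0
  join B5 pred B1: B1 stop@B0
  join B5 pred B3: B3 stop@B0
  join B6 pred B2: B2→B1 stop@B0
  join B6 pred B5: B5 stop@B0
  join B6 pred B7: B7→B6 stop@B0
  join B8 pred B5: B5 stop@B0
  join B8 pred B6: B6 stop@B0
  join B9 pred B4: B4→B3 stop@B0
  join B9 pred B8: B8 stop@B0
  B0: DF=∅
  B1: DF={B3,B5,B6}
  B2: DF={B3,B6}
  B3: DF={B5,B9}
  B4: DF={B9}
  B5: DF={B6,B8}
  B6: DF={B6,B8}
  B7: DF={B6}
  B8: DF={B9}
  B9: DF=∅

φ for g: defs {B2}
  DF⁺ = {B3,B5,B6,B8,B9}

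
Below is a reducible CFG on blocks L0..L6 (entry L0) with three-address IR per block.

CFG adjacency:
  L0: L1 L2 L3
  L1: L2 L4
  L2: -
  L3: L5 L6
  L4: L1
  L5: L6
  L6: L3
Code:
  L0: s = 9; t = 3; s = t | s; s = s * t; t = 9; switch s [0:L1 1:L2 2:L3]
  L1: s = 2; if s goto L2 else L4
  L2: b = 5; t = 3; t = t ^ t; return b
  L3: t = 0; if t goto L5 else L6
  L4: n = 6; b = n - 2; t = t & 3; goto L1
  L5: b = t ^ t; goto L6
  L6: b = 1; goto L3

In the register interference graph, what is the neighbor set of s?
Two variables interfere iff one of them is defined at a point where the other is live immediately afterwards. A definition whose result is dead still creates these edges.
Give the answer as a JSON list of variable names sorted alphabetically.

def/use:
  L0: {s,t} / ∅
  L1: {s} / ∅
  L2: {b,t} / ∅
  L3: {t} / ∅
  L4: {b,n,t} / {t}
  L5: {b} / {t}
  L6: {b} / ∅

Backward fixpoint:
  L0: in=∅ out={t}
  L1: in={t} out={t}
  L2: in=∅ out=∅
  L3: in=∅ out={t}
  L4: in={t} out={t}
  L5: in={t} out=∅
  L6: in=∅ out=∅

Interference:
  b↔{t}
  n↔{t}
  s↔{t}
  t↔{b,n,s}

N(s) = ["t"]

Answer: ["t"]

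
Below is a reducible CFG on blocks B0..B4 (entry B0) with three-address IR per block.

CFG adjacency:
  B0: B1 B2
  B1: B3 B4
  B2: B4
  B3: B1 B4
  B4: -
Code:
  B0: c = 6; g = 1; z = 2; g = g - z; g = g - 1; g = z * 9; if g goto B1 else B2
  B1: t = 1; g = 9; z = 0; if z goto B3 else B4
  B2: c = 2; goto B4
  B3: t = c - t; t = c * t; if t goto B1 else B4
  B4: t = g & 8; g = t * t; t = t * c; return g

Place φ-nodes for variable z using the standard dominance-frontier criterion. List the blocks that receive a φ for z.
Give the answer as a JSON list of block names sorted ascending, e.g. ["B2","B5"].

idom tree: B1←B0 B2←B0 B3←B1 B4←B0
Dom∩ at merges:
  B1: preds {B0,B3}: {B0} ∩ {B0,B1,B3} = {B0}; idom=B0
  B4: preds {B1,B2,B3}: {B0,B1} ∩ {B0,B2} ∩ {B0,B1,B3} = {B0}; idom=B0

DF derivation:
  join B1 pred B0: · stop@B0
  join B1 pred B3: B3→B1 stop@B0
  join B4 pred B1: B1 stop@B0
  join B4 pred B2: B2 stop@B0
  join B4 pred B3: B3→B1 stop@B0
  B0 → ∅
  B1 → {B1,B4}
  B2 → {B4}
  B3 → {B1,B4}
  B4 → ∅

φ for z: defs {B0,B1}
  DF⁺ = {B1,B4}

Answer: ["B1", "B4"]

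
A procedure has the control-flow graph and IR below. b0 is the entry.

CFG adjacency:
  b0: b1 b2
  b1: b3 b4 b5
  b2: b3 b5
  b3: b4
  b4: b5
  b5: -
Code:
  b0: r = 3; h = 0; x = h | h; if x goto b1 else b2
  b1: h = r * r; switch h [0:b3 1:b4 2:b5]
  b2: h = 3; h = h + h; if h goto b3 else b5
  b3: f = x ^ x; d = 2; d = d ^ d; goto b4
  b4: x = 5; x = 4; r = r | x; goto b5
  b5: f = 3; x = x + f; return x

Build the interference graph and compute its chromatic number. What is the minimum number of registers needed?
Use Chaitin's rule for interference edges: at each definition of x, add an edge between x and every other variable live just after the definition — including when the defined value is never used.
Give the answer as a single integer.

def/use:
  b0: def={h,r,x} ue=∅
  b1: def={h} ue={r}
  b2: def={h} ue=∅
  b3: def={d,f} ue={x}
  b4: def={r,x} ue={r}
  b5: def={f,x} ue={x}

Backward fixpoint:
  b0 li=∅ lo={r,x}
  b1 li={r,x} lo={r,x}
  b2 li={r,x} lo={r,x}
  b3 li={r,x} lo={r}
  b4 li={r} lo={x}
  b5 li={x} lo=∅

Interfere edges:
  d: {r}
  f: {r,x}
  h: {r,x}
  r: {d,f,h,x}
  x: {f,h,r}

Registers:
  {f,r,x} pairwise interfere (3-clique) ⇒ χ ≥ 3
  assign d→R1 f→R2 h→R2 r→R0 x→R1 — no edge inside a register ⇒ χ ≤ 3
  χ = 3

Answer: 3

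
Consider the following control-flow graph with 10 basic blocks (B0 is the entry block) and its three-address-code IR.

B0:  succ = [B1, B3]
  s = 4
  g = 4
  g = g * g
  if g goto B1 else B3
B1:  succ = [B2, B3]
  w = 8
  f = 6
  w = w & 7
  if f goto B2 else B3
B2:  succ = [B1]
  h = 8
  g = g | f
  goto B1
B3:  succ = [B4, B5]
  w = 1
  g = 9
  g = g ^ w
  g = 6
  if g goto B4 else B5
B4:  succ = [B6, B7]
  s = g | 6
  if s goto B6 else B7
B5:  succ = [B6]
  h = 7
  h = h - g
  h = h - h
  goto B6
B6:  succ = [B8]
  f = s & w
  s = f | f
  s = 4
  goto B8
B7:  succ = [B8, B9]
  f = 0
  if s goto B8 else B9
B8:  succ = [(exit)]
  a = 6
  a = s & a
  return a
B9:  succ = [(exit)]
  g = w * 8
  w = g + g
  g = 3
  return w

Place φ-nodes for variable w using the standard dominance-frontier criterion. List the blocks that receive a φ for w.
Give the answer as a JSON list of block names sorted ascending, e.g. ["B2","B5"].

idom tree: B1←B0 B2←B1 B3←B0 B4←B3 B5←B3 B6←B3 B7←B4 B8←B3 B9←B7
Dom∩ at merges:
  B1: preds {B0,B2}: {B0} ∩ {B0,B1,B2} = {B0}; idom=B0
  B3: preds {B0,B1}: {B0} ∩ {B0,B1} = {B0}; idom=B0
  B6: preds {B4,B5}: {B0,B3,B4} ∩ {B0,B3,B5} = {B0,B3}; idom=B3
  B8: preds {B6,B7}: {B0,B3,B6} ∩ {B0,B3,B4,B7} = {B0,B3}; idom=B3

DF walk-up:
  B1←B0: walk · to B0
  B1←B2: walk B2→B1 to B0
  B3←B0: walk · to B0
  B3←B1: walk B1 to B0
  B6←B4: walk B4 to B3
  B6←B5: walk B5 to B3
  B8←B6: walk B6 to B3
  B8←B7: walk B7→B4 to B3
  DF(B0)=∅
  DF(B1)={B1,B3}
  DF(B2)={B1}
  DF(B3)=∅
  DF(B4)={B6,B8}
  DF(B5)={B6}
  DF(B6)={B8}
  DF(B7)={B8}
  DF(B8)=∅
  DF(B9)=∅

φ for w: defs {B1,B3,B9}
  DF⁺ = {B1,B3}

Answer: ["B1", "B3"]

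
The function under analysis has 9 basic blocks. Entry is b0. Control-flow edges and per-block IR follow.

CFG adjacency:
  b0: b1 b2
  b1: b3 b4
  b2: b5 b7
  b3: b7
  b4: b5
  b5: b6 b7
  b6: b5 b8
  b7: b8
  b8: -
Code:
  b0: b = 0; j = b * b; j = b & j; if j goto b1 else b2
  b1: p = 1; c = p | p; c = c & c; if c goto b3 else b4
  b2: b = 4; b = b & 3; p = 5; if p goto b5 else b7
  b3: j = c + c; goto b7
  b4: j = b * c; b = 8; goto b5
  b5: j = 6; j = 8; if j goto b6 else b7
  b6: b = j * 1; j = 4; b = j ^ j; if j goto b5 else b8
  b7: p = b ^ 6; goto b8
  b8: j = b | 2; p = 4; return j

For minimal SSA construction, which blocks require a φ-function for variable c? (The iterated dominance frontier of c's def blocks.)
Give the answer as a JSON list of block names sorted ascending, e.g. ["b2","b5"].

Answer: ["b5", "b7", "b8"]

Derivation:
idom tree: b1←b0 b2←b0 b3←b1 b4←b1 b5←b0 b6←b5 b7←b0 b8←b0
Dom∩ at merges:
  b5: preds {b2,b4,b6}: {b0,b2} ∩ {b0,b1,b4} ∩ {b0,b5,b6} = {b0}; idom=b0
  b7: preds {b2,b3,b5}: {b0,b2} ∩ {b0,b1,b3} ∩ {b0,b5} = {b0}; idom=b0
  b8: preds {b6,b7}: {b0,b5,b6} ∩ {b0,b7} = {b0}; idom=b0

DF derivation:
  b5←b2: walk b2 to b0
  b5←b4: walk b4→b1 to b0
  b5←b6: walk b6→b5 to b0
  b7←b2: walk b2 to b0
  b7←b3: walk b3→b1 to b0
  b7←b5: walk b5 to b0
  b8←b6: walk b6→b5 to b0
  b8←b7: walk b7 to b0
  b0: DF=∅
  b1: DF={b5,b7}
  b2: DF={b5,b7}
  b3: DF={b7}
  b4: DF={b5}
  b5: DF={b5,b7,b8}
  b6: DF={b5,b8}
  b7: DF={b8}
  b8: DF=∅

φ for c: defs {b1}
  DF⁺ = {b5,b7,b8}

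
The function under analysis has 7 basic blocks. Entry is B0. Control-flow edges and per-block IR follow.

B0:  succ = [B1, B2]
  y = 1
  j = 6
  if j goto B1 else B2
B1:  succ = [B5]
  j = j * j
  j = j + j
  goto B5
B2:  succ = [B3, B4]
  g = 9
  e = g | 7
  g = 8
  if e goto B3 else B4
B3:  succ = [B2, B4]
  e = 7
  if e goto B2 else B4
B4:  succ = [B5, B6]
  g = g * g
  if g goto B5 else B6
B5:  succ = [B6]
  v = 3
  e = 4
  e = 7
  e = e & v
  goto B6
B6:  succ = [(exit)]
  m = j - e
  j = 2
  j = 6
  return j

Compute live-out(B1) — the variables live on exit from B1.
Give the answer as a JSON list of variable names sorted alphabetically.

Answer: ["j"]

Working:
def/use:
  B0: def={j,y} ue=∅
  B1: def={j} ue={j}
  B2: def={e,g} ue=∅
  B3: def={e} ue=∅
  B4: def={g} ue={g}
  B5: def={e,v} ue=∅
  B6: def={j,m} ue={e,j}

Liveness:
  B0 li=∅ lo={j}
  B1 li={j} lo={j}
  B2 li={j} lo={e,g,j}
  B3 li={g,j} lo={e,g,j}
  B4 li={e,g,j} lo={e,j}
  B5 li={j} lo={e,j}
  B6 li={e,j} lo=∅

live-out(B1) = ["j"]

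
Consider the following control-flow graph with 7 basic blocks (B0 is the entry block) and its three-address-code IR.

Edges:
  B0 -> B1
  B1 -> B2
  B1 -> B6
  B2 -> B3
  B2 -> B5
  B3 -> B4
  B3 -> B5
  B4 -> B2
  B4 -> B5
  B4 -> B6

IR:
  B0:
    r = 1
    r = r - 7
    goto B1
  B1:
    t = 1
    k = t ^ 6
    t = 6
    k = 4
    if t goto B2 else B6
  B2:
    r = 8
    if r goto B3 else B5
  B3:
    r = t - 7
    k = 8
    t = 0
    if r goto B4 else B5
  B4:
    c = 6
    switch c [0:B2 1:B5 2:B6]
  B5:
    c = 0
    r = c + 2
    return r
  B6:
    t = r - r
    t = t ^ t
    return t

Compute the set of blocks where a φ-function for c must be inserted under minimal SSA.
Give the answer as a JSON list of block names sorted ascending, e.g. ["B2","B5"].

Answer: ["B2", "B5", "B6"]

Derivation:
idom tree: B1←B0 B2←B1 B3←B2 B4←B3 B5←B2 B6←B1
Dom at joins:
  B2: preds {B1,B4}: {B0,B1} ∩ {B0,B1,B2,B3,B4} = {B0,B1}; idom=B1
  B5: preds {B2,B3,B4}: {B0,B1,B2} ∩ {B0,B1,B2,B3} ∩ {B0,B1,B2,B3,B4} = {B0,B1,B2}; idom=B2
  B6: preds {B1,B4}: {B0,B1} ∩ {B0,B1,B2,B3,B4} = {B0,B1}; idom=B1

DF walk-up:
  B2←B1: walk · to B1
  B2←B4: walk B4→B3→B2 to B1
  B5←B2: walk · to B2
  B5←B3: walk B3 to B2
  B5←B4: walk B4→B3 to B2
  B6←B1: walk · to B1
  B6←B4: walk B4→B3→B2 to B1
  DF(B0)=∅
  DF(B1)=∅
  DF(B2)={B2,B6}
  DF(B3)={B2,B5,B6}
  DF(B4)={B2,B5,B6}
  DF(B5)=∅
  DF(B6)=∅

φ for c: defs {B4,B5}
  DF⁺ = {B2,B5,B6}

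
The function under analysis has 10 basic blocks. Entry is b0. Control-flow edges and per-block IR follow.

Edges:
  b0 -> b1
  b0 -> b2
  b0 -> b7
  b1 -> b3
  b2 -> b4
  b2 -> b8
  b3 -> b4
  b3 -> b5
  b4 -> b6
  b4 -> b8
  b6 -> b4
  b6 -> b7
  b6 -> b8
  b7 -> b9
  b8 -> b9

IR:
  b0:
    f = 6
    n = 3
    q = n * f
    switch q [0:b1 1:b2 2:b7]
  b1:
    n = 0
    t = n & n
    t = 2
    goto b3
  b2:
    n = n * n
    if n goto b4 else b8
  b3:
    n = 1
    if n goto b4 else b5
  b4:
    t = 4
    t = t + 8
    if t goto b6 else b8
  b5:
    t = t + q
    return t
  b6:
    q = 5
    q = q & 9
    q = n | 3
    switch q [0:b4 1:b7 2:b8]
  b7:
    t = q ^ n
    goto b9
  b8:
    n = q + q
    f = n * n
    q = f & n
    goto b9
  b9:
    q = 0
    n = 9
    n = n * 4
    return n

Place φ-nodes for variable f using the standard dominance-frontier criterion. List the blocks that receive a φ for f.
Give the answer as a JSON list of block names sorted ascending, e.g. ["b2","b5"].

Answer: ["b9"]

Working:
idom tree: b1←b0 b2←b0 b3←b1 b4←b0 b5←b3 b6←b4 b7←b0 b8←b0 b9←b0
Dom at joins:
  b4: preds {b2,b3,b6}: {b0,b2} ∩ {b0,b1,b3} ∩ {b0,b4,b6} = {b0}; idom=b0
  b7: preds {b0,b6}: {b0} ∩ {b0,b4,b6} = {b0}; idom=b0
  b8: preds {b2,b4,b6}: {b0,b2} ∩ {b0,b4} ∩ {b0,b4,b6} = {b0}; idom=b0
  b9: preds {b7,b8}: {b0,b7} ∩ {b0,b8} = {b0}; idom=b0

DF derivation:
  join b4 pred b2: b2 stop@b0
  join b4 pred b3: b3→b1 stop@b0
  join b4 pred b6: b6→b4 stop@b0
  join b7 pred b0: · stop@b0
  join b7 pred b6: b6→b4 stop@b0
  join b8 pred b2: b2 stop@b0
  join b8 pred b4: b4 stop@b0
  join b8 pred b6: b6→b4 stop@b0
  join b9 pred b7: b7 stop@b0
  join b9 pred b8: b8 stop@b0
  DF(b0)=∅
  DF(b1)={b4}
  DF(b2)={b4,b8}
  DF(b3)={b4}
  DF(b4)={b4,b7,b8}
  DF(b5)=∅
  DF(b6)={b4,b7,b8}
  DF(b7)={b9}
  DF(b8)={b9}
  DF(b9)=∅

φ for f: defs {b0,b8}
  DF⁺ = {b9}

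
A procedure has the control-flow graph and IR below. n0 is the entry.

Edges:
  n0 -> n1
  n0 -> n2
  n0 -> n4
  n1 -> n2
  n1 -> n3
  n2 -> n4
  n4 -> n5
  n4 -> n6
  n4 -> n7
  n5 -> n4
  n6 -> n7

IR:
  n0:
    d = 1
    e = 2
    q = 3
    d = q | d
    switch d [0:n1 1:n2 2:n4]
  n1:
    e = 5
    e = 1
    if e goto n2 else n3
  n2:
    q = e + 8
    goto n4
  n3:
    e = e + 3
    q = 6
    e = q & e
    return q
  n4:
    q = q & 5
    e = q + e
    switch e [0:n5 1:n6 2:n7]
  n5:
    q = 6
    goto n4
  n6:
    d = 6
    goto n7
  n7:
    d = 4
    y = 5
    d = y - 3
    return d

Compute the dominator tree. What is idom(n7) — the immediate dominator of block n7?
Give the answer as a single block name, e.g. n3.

idom tree: n1←n0 n2←n0 n3←n1 n4←n0 n5←n4 n6←n4 n7←n4
Dom at joins:
  n2: preds {n0,n1}: {n0} ∩ {n0,n1} = {n0}; idom=n0
  n4: preds {n0,n2,n5}: {n0} ∩ {n0,n2} ∩ {n0,n4,n5} = {n0}; idom=n0
  n7: preds {n4,n6}: {n0,n4} ∩ {n0,n4,n6} = {n0,n4}; idom=n4

idom(n7) = n4

Answer: n4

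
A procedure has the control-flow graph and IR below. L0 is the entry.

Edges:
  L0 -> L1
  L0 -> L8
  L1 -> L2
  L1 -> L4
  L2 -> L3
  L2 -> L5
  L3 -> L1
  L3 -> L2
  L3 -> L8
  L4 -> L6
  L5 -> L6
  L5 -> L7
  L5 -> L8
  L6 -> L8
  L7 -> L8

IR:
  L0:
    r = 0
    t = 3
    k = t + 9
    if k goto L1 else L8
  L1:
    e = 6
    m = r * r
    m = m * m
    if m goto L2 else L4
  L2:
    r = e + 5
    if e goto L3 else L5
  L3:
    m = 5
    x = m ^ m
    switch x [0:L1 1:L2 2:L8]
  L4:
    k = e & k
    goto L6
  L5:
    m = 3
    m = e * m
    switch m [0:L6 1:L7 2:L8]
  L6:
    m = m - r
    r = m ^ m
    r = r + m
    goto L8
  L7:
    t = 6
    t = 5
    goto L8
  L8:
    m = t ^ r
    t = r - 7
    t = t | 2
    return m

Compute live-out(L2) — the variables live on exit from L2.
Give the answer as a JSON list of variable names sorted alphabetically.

Per-block:
  L0: {k,r,t} / ∅
  L1: {e,m} / {r}
  L2: {r} / {e}
  L3: {m,x} / ∅
  L4: {k} / {e,k}
  L5: {m} / {e}
  L6: {m,r} / {m,r}
  L7: {t} / ∅
  L8: {m,t} / {r,t}

Live sets:
  L0 li=∅ lo={k,r,t}
  L1 li={k,r,t} lo={e,k,m,r,t}
  L2 li={e,k,t} lo={e,k,r,t}
  L3 li={e,k,r,t} lo={e,k,r,t}
  L4 li={e,k,m,r,t} lo={m,r,t}
  L5 li={e,r,t} lo={m,r,t}
  L6 li={m,r,t} lo={r,t}
  L7 li={r} lo={r,t}
  L8 li={r,t} lo=∅

live-out(L2) = ["e", "k", "r", "t"]

Answer: ["e", "k", "r", "t"]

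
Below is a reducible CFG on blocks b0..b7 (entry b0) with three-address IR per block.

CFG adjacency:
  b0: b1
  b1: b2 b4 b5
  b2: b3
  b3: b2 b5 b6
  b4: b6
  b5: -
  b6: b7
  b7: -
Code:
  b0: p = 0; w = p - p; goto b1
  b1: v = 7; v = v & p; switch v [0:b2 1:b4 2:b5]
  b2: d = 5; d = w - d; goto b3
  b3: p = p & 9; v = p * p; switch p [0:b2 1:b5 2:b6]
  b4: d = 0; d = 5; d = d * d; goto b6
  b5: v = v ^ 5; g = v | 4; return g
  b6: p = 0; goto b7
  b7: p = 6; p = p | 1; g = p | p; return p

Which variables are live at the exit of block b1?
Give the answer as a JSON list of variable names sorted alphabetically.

Per-block:
  b0: {p,w} / ∅
  b1: {v} / {p}
  b2: {d} / {w}
  b3: {p,v} / {p}
  b4: {d} / ∅
  b5: {g,v} / {v}
  b6: {p} / ∅
  b7: {g,p} / ∅

Backward fixpoint:
  b0 li=∅ lo={p,w}
  b1 li={p,w} lo={p,v,w}
  b2 li={p,w} lo={p,w}
  b3 li={p,w} lo={p,v,w}
  b4 li=∅ lo=∅
  b5 li={v} lo=∅
  b6 li=∅ lo=∅
  b7 li=∅ lo=∅

live-out(b1) = ["p", "v", "w"]

Answer: ["p", "v", "w"]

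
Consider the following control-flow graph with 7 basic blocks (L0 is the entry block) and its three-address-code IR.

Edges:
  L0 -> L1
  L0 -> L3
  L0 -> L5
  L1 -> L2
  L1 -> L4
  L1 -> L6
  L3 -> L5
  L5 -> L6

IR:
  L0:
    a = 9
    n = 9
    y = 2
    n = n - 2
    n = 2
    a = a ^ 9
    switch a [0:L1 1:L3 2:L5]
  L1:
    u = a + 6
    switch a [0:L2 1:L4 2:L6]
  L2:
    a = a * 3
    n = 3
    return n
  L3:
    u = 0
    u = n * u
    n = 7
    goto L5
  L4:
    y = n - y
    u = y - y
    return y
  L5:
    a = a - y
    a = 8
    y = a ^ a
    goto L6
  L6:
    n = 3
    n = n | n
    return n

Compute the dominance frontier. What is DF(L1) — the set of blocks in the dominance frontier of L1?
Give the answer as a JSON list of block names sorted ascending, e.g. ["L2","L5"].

Answer: ["L6"]

Derivation:
idom tree: L1←L0 L2←L1 L3←L0 L4←L1 L5←L0 L6←L0
Dom∩ at merges:
  L5: preds {L0,L3}: {L0} ∩ {L0,L3} = {L0}; idom=L0
  L6: preds {L1,L5}: {L0,L1} ∩ {L0,L5} = {L0}; idom=L0

DF walk-up:
  L5←L0: walk · to L0
  L5←L3: walk L3 to L0
  L6←L1: walk L1 to L0
  L6←L5: walk L5 to L0
  L0 → ∅
  L1 → {L6}
  L2 → ∅
  L3 → {L5}
  L4 → ∅
  L5 → {L6}
  L6 → ∅

DF(L1) = ["L6"]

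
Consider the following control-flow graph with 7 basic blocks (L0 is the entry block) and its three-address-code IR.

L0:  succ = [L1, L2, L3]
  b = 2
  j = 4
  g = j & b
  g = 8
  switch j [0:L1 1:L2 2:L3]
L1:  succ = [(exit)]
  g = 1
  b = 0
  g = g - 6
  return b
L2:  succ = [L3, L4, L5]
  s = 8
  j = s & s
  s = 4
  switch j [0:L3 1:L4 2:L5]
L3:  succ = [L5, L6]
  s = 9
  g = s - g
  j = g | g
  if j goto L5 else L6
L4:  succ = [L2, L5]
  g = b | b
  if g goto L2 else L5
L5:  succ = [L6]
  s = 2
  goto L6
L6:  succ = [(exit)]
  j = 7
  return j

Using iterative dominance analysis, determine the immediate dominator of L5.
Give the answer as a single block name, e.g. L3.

Answer: L0

Working:
idom tree: L1←L0 L2←L0 L3←L0 L4←L2 L5←L0 L6←L0
Dom∩ at merges:
  L2: preds {L0,L4}: {L0} ∩ {L0,L2,L4} = {L0}; idom=L0
  L3: preds {L0,L2}: {L0} ∩ {L0,L2} = {L0}; idom=L0
  L5: preds {L2,L3,L4}: {L0,L2} ∩ {L0,L3} ∩ {L0,L2,L4} = {L0}; idom=L0
  L6: preds {L3,L5}: {L0,L3} ∩ {L0,L5} = {L0}; idom=L0

idom(L5) = L0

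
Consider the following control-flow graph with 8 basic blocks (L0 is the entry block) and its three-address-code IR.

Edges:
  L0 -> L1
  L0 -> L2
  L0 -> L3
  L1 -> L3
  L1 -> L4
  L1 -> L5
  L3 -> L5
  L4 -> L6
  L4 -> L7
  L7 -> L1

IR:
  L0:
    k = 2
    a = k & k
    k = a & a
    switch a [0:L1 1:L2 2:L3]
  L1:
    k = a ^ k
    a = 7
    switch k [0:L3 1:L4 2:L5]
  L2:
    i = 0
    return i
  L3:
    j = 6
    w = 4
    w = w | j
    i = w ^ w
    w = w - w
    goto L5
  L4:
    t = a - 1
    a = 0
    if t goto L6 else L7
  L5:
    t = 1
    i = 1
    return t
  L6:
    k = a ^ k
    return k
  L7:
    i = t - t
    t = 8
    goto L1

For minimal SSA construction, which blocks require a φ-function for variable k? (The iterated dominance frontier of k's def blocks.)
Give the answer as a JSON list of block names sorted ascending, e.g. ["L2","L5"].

Answer: ["L1", "L3", "L5"]

Working:
idom tree: L1←L0 L2←L0 L3←L0 L4←L1 L5←L0 L6←L4 L7←L4
Dom at joins:
  L1: preds {L0,L7}: {L0} ∩ {L0,L1,L4,L7} = {L0}; idom=L0
  L3: preds {L0,L1}: {L0} ∩ {L0,L1} = {L0}; idom=L0
  L5: preds {L1,L3}: {L0,L1} ∩ {L0,L3} = {L0}; idom=L0

Frontier:
  join L1 pred L0: · stop@L0
  join L1 pred L7: L7→L4→L1 stop@L0
  join L3 pred L0: · stop@L0
  join L3 pred L1: L1 stop@L0
  join L5 pred L1: L1 stop@L0
  join L5 pred L3: L3 stop@L0
  L0 → ∅
  L1 → {L1,L3,L5}
  L2 → ∅
  L3 → {L5}
  L4 → {L1}
  L5 → ∅
  L6 → ∅
  L7 → {L1}

φ for k: defs {L0,L1,L6}
  DF⁺ = {L1,L3,L5}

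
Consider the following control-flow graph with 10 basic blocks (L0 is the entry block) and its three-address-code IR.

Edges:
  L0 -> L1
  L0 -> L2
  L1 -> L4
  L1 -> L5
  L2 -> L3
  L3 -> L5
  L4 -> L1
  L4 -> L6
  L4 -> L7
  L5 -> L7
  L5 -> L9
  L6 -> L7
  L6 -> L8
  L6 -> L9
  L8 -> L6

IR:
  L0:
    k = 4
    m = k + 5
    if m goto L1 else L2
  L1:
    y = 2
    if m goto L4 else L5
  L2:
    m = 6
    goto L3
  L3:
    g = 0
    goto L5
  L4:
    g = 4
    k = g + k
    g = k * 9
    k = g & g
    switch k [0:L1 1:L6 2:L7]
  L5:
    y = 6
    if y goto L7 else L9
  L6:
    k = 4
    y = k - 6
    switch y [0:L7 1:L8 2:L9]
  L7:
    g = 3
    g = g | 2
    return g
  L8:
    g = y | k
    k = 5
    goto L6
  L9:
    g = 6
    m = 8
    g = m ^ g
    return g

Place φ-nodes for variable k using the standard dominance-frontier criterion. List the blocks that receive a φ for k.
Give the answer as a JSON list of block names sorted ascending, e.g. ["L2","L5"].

Answer: ["L1", "L5", "L6", "L7", "L9"]

Working:
idom tree: L1←L0 L2←L0 L3←L2 L4←L1 L5←L0 L6←L4 L7←L0 L8←L6 L9←L0
Dom∩ at merges:
  L1: preds {L0,L4}: {L0} ∩ {L0,L1,L4} = {L0}; idom=L0
  L5: preds {L1,L3}: {L0,L1} ∩ {L0,L2,L3} = {L0}; idom=L0
  L6: preds {L4,L8}: {L0,L1,L4} ∩ {L0,L1,L4,L6,L8} = {L0,L1,L4}; idom=L4
  L7: preds {L4,L5,L6}: {L0,L1,L4} ∩ {L0,L5} ∩ {L0,L1,L4,L6} = {L0}; idom=L0
  L9: preds {L5,L6}: {L0,L5} ∩ {L0,L1,L4,L6} = {L0}; idom=L0

Frontier:
  L1←L0: walk · to L0
  L1←L4: walk L4→L1 to L0
  L5←L1: walk L1 to L0
  L5←L3: walk L3→L2 to L0
  L6←L4: walk · to L4
  L6←L8: walk L8→L6 to L4
  L7←L4: walk L4→L1 to L0
  L7←L5: walk L5 to L0
  L7←L6: walk L6→L4→L1 to L0
  L9←L5: walk L5 to L0
  L9←L6: walk L6→L4→L1 to L0
  L0 → ∅
  L1 → {L1,L5,L7,L9}
  L2 → {L5}
  L3 → {L5}
  L4 → {L1,L7,L9}
  L5 → {L7,L9}
  L6 → {L6,L7,L9}
  L7 → ∅
  L8 → {L6}
  L9 → ∅

φ for k: defs {L0,L4,L6,L8}
  DF⁺ = {L1,L5,L6,L7,L9}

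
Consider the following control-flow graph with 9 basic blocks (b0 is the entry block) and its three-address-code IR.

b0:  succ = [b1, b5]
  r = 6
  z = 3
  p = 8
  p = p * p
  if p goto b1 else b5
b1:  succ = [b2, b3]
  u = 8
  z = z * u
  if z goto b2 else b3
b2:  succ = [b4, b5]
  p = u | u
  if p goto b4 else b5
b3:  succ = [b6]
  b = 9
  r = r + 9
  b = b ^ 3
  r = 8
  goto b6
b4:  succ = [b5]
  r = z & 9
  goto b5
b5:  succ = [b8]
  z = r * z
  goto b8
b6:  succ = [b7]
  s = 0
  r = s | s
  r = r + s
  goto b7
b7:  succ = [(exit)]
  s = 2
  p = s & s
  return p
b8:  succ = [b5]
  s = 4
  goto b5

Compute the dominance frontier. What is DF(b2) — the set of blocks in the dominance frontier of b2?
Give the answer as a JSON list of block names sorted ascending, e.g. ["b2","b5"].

idom tree: b1←b0 b2←b1 b3←b1 b4←b2 b5←b0 b6←b3 b7←b6 b8←b5
Dom at joins:
  b5: preds {b0,b2,b4,b8}: {b0} ∩ {b0,b1,b2} ∩ {b0,b1,b2,b4} ∩ {b0,b5,b8} = {b0}; idom=b0

DF walk-up:
  b5←b0: walk · to b0
  b5←b2: walk b2→b1 to b0
  b5←b4: walk b4→b2→b1 to b0
  b5←b8: walk b8→b5 to b0
  b0: DF=∅
  b1: DF={b5}
  b2: DF={b5}
  b3: DF=∅
  b4: DF={b5}
  b5: DF={b5}
  b6: DF=∅
  b7: DF=∅
  b8: DF={b5}

DF(b2) = ["b5"]

Answer: ["b5"]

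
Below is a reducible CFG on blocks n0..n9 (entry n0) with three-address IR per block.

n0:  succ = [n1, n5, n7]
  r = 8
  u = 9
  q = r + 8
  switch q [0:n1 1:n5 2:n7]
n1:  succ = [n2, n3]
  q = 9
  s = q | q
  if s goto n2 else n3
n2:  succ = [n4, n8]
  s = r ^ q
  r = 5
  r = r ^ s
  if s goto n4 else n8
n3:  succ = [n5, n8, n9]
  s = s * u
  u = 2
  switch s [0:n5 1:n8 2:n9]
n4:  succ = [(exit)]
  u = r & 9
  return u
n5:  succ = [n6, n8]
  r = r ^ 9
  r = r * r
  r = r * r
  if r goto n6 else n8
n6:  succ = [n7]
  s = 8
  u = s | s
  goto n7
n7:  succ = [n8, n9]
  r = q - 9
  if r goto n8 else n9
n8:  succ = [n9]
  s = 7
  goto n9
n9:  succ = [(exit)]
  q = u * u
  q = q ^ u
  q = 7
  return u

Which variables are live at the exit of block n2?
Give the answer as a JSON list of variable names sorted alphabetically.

Answer: ["r", "u"]

Analysis:
Per-block:
  n0: {q,r,u} / ∅
  n1: {q,s} / ∅
  n2: {r,s} / {q,r}
  n3: {s,u} / {s,u}
  n4: {u} / {r}
  n5: {r} / {r}
  n6: {s,u} / ∅
  n7: {r} / {q}
  n8: {s} / ∅
  n9: {q} / {u}

Live sets:
  n0 li=∅ lo={q,r,u}
  n1 li={r,u} lo={q,r,s,u}
  n2 li={q,r,u} lo={r,u}
  n3 li={q,r,s,u} lo={q,r,u}
  n4 li={r} lo=∅
  n5 li={q,r,u} lo={q,u}
  n6 li={q} lo={q,u}
  n7 li={q,u} lo={u}
  n8 li={u} lo={u}
  n9 li={u} lo=∅

live-out(n2) = ["r", "u"]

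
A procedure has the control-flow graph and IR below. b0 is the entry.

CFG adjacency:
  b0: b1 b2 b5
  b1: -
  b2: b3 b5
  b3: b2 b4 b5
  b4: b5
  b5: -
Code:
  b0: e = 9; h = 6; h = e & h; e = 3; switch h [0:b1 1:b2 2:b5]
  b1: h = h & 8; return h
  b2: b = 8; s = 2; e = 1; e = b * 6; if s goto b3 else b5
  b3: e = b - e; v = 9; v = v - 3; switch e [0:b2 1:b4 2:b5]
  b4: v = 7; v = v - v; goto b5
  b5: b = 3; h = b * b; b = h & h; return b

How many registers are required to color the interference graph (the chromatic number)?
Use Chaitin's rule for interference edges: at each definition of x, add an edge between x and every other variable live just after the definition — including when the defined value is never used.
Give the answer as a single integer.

Answer: 3

Analysis:
Block summaries:
  b0: def={e,h} ue=∅
  b1: def={h} ue={h}
  b2: def={b,e,s} ue=∅
  b3: def={e,v} ue={b,e}
  b4: def={v} ue=∅
  b5: def={b,h} ue=∅

Backward fixpoint:
  b0 li=∅ lo={h}
  b1 li={h} lo=∅
  b2 li=∅ lo={b,e}
  b3 li={b,e} lo=∅
  b4 li=∅ lo=∅
  b5 li=∅ lo=∅

Interfere edges:
  b — {e,s}
  e — {b,h,s,v}
  h — {e}
  s — {b,e}
  v — {e}

Registers:
  lower bound: {b,e,s} mutually conflict ⇒ χ ≥ 3
  3-colouring: r0={e}  r1={b,h,v}  r2={s}
  χ = 3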